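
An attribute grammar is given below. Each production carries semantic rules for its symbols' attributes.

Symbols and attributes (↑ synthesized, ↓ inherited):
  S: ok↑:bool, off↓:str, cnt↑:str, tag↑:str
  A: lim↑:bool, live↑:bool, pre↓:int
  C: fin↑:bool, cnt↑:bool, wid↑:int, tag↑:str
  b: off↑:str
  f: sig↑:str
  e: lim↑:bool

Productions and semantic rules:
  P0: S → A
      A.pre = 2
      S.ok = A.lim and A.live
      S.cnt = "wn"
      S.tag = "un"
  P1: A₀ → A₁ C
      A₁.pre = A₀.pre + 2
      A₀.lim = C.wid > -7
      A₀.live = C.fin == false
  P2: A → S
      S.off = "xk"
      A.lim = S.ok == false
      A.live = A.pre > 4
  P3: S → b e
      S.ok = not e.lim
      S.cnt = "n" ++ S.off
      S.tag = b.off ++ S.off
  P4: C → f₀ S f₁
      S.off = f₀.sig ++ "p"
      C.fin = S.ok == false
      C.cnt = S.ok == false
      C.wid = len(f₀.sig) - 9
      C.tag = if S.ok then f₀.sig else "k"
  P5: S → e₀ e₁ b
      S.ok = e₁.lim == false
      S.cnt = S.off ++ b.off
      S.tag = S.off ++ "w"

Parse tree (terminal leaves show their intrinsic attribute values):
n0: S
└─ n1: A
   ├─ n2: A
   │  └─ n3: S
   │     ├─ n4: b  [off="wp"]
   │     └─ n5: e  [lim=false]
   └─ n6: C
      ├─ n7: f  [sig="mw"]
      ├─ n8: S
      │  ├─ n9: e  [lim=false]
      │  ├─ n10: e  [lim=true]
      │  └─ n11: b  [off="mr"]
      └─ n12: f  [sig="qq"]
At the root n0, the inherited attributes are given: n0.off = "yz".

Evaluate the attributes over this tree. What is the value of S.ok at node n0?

1. n0.off = "yz"  [given at root]
2. n1.pre = 2  [2]
3. n2.pre = 4  [A₀.pre + 2]
4. n3.off = "xk"  ["xk"]
5. n4.off = "wp"  [terminal]
6. n5.lim = false  [terminal]
7. n3.ok = true  [not e.lim]
8. n3.cnt = "nxk"  ["n" ++ S.off]
9. n3.tag = "wpxk"  [b.off ++ S.off]
10. n2.lim = false  [S.ok == false]
11. n2.live = false  [A.pre > 4]
12. n7.sig = "mw"  [terminal]
13. n8.off = "mwp"  [f₀.sig ++ "p"]
14. n9.lim = false  [terminal]
15. n10.lim = true  [terminal]
16. n11.off = "mr"  [terminal]
17. n8.ok = false  [e₁.lim == false]
18. n8.cnt = "mwpmr"  [S.off ++ b.off]
19. n8.tag = "mwpw"  [S.off ++ "w"]
20. n12.sig = "qq"  [terminal]
21. n6.fin = true  [S.ok == false]
22. n6.cnt = true  [S.ok == false]
23. n6.wid = -7  [len(f₀.sig) - 9]
24. n6.tag = "k"  [if S.ok then f₀.sig else "k"]
25. n1.lim = false  [C.wid > -7]
26. n1.live = false  [C.fin == false]
27. n0.ok = false  [A.lim and A.live]
28. n0.cnt = "wn"  ["wn"]
29. n0.tag = "un"  ["un"]

false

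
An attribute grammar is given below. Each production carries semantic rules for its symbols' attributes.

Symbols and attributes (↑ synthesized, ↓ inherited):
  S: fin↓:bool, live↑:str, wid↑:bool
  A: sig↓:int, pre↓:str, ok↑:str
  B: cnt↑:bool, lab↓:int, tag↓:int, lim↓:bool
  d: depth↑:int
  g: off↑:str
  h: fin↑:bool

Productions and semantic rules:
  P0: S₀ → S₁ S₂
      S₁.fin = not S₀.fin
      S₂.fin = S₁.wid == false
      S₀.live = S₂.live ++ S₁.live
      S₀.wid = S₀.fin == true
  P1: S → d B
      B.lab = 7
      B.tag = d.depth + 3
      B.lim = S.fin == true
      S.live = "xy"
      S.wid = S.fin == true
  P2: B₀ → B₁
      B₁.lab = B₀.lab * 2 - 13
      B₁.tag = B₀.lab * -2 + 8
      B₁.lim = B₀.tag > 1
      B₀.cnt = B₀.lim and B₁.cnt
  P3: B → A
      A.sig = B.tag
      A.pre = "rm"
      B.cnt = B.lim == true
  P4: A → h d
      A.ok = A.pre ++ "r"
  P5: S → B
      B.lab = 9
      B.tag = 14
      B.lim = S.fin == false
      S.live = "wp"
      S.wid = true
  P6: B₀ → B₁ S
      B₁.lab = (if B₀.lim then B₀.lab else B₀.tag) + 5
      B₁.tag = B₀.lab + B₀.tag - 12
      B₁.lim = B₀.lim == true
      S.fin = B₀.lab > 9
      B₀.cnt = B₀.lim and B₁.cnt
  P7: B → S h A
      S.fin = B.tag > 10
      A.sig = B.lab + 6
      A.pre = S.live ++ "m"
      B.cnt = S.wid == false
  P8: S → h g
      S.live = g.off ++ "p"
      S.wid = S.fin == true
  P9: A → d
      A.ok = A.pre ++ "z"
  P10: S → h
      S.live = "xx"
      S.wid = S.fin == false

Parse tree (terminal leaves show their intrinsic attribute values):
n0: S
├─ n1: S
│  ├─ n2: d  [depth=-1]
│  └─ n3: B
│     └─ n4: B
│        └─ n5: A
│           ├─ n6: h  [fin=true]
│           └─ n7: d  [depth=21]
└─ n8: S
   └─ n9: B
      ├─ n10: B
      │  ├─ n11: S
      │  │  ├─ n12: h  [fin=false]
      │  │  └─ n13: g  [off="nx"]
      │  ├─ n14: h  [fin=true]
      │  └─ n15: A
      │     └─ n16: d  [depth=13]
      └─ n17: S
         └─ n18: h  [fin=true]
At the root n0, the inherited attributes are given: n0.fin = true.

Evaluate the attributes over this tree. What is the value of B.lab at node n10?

1. n0.fin = true  [given at root]
2. n1.fin = false  [not S₀.fin]
3. n2.depth = -1  [terminal]
4. n3.lab = 7  [7]
5. n3.tag = 2  [d.depth + 3]
6. n3.lim = false  [S.fin == true]
7. n4.lab = 1  [B₀.lab * 2 - 13]
8. n4.tag = -6  [B₀.lab * -2 + 8]
9. n4.lim = true  [B₀.tag > 1]
10. n5.sig = -6  [B.tag]
11. n5.pre = "rm"  ["rm"]
12. n6.fin = true  [terminal]
13. n7.depth = 21  [terminal]
14. n5.ok = "rmr"  [A.pre ++ "r"]
15. n4.cnt = true  [B.lim == true]
16. n3.cnt = false  [B₀.lim and B₁.cnt]
17. n1.live = "xy"  ["xy"]
18. n1.wid = false  [S.fin == true]
19. n8.fin = true  [S₁.wid == false]
20. n9.lab = 9  [9]
21. n9.tag = 14  [14]
22. n9.lim = false  [S.fin == false]
23. n10.lab = 19  [(if B₀.lim then B₀.lab else B₀.tag) + 5]
24. n10.tag = 11  [B₀.lab + B₀.tag - 12]
25. n10.lim = false  [B₀.lim == true]
26. n11.fin = true  [B.tag > 10]
27. n12.fin = false  [terminal]
28. n13.off = "nx"  [terminal]
29. n11.live = "nxp"  [g.off ++ "p"]
30. n11.wid = true  [S.fin == true]
31. n14.fin = true  [terminal]
32. n15.sig = 25  [B.lab + 6]
33. n15.pre = "nxpm"  [S.live ++ "m"]
34. n16.depth = 13  [terminal]
35. n15.ok = "nxpmz"  [A.pre ++ "z"]
36. n10.cnt = false  [S.wid == false]
37. n17.fin = false  [B₀.lab > 9]
38. n18.fin = true  [terminal]
39. n17.live = "xx"  ["xx"]
40. n17.wid = true  [S.fin == false]
41. n9.cnt = false  [B₀.lim and B₁.cnt]
42. n8.live = "wp"  ["wp"]
43. n8.wid = true  [true]
44. n0.live = "wpxy"  [S₂.live ++ S₁.live]
45. n0.wid = true  [S₀.fin == true]

19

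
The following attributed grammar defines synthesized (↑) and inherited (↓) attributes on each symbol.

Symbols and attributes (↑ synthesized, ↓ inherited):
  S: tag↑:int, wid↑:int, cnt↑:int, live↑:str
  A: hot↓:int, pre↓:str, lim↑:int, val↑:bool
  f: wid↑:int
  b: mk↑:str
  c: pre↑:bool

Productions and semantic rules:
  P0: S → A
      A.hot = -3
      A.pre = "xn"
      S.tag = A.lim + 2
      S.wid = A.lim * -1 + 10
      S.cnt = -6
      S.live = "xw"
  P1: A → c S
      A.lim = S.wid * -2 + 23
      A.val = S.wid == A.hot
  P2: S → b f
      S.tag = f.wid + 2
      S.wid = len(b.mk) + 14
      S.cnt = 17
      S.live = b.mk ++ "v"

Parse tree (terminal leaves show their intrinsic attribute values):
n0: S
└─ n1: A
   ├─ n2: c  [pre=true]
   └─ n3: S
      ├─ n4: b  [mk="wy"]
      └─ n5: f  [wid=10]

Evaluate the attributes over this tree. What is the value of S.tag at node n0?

1. n1.hot = -3  [-3]
2. n1.pre = "xn"  ["xn"]
3. n2.pre = true  [terminal]
4. n4.mk = "wy"  [terminal]
5. n5.wid = 10  [terminal]
6. n3.tag = 12  [f.wid + 2]
7. n3.wid = 16  [len(b.mk) + 14]
8. n3.cnt = 17  [17]
9. n3.live = "wyv"  [b.mk ++ "v"]
10. n1.lim = -9  [S.wid * -2 + 23]
11. n1.val = false  [S.wid == A.hot]
12. n0.tag = -7  [A.lim + 2]
13. n0.wid = 19  [A.lim * -1 + 10]
14. n0.cnt = -6  [-6]
15. n0.live = "xw"  ["xw"]

-7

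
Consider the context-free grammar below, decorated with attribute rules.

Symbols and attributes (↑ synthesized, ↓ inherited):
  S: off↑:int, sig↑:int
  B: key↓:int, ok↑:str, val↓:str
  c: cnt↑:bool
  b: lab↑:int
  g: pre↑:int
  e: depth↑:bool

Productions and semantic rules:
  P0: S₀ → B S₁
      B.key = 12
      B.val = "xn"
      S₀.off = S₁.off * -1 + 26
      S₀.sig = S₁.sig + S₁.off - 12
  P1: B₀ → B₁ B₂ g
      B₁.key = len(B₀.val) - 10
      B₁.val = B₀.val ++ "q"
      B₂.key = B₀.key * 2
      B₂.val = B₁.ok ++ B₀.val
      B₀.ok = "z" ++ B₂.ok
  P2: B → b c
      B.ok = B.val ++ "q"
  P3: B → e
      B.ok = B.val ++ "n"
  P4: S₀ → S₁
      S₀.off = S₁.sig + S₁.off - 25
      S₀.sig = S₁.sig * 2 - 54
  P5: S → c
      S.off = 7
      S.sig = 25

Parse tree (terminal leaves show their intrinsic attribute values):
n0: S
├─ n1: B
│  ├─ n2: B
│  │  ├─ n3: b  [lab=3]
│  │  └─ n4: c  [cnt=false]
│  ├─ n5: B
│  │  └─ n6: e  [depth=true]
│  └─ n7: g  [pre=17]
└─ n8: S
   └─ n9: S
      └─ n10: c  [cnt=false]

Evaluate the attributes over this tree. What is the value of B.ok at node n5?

1. n1.key = 12  [12]
2. n1.val = "xn"  ["xn"]
3. n2.key = -8  [len(B₀.val) - 10]
4. n2.val = "xnq"  [B₀.val ++ "q"]
5. n3.lab = 3  [terminal]
6. n4.cnt = false  [terminal]
7. n2.ok = "xnqq"  [B.val ++ "q"]
8. n5.key = 24  [B₀.key * 2]
9. n5.val = "xnqqxn"  [B₁.ok ++ B₀.val]
10. n6.depth = true  [terminal]
11. n5.ok = "xnqqxnn"  [B.val ++ "n"]
12. n7.pre = 17  [terminal]
13. n1.ok = "zxnqqxnn"  ["z" ++ B₂.ok]
14. n10.cnt = false  [terminal]
15. n9.off = 7  [7]
16. n9.sig = 25  [25]
17. n8.off = 7  [S₁.sig + S₁.off - 25]
18. n8.sig = -4  [S₁.sig * 2 - 54]
19. n0.off = 19  [S₁.off * -1 + 26]
20. n0.sig = -9  [S₁.sig + S₁.off - 12]

"xnqqxnn"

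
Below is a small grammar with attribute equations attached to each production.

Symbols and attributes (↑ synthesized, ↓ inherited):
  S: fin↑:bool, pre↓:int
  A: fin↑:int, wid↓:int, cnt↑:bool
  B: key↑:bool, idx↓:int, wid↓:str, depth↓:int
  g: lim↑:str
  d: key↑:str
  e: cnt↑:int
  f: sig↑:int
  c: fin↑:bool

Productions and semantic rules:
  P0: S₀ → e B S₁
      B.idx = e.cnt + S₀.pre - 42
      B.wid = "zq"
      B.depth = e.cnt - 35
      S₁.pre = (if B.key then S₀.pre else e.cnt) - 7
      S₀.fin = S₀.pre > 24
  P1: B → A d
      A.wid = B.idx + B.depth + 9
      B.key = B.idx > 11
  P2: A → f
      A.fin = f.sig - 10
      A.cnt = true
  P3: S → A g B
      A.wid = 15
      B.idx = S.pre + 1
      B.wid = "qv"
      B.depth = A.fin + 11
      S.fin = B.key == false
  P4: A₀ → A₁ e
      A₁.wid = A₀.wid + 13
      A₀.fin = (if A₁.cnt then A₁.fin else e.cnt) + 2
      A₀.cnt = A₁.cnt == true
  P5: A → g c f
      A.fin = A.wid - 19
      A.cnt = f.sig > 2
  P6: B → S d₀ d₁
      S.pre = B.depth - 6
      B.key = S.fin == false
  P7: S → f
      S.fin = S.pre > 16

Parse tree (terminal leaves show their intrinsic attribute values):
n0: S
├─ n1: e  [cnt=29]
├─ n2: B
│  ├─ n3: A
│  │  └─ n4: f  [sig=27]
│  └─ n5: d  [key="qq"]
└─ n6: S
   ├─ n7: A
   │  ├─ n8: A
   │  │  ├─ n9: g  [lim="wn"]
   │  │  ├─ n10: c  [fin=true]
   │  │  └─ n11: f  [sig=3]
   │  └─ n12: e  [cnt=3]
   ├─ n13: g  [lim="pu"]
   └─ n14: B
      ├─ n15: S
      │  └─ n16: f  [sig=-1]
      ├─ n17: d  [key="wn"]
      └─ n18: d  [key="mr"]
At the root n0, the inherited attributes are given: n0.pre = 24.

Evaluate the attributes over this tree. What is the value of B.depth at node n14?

22

1. n0.pre = 24  [given at root]
2. n1.cnt = 29  [terminal]
3. n2.idx = 11  [e.cnt + S₀.pre - 42]
4. n2.wid = "zq"  ["zq"]
5. n2.depth = -6  [e.cnt - 35]
6. n3.wid = 14  [B.idx + B.depth + 9]
7. n4.sig = 27  [terminal]
8. n3.fin = 17  [f.sig - 10]
9. n3.cnt = true  [true]
10. n5.key = "qq"  [terminal]
11. n2.key = false  [B.idx > 11]
12. n6.pre = 22  [(if B.key then S₀.pre else e.cnt) - 7]
13. n7.wid = 15  [15]
14. n8.wid = 28  [A₀.wid + 13]
15. n9.lim = "wn"  [terminal]
16. n10.fin = true  [terminal]
17. n11.sig = 3  [terminal]
18. n8.fin = 9  [A.wid - 19]
19. n8.cnt = true  [f.sig > 2]
20. n12.cnt = 3  [terminal]
21. n7.fin = 11  [(if A₁.cnt then A₁.fin else e.cnt) + 2]
22. n7.cnt = true  [A₁.cnt == true]
23. n13.lim = "pu"  [terminal]
24. n14.idx = 23  [S.pre + 1]
25. n14.wid = "qv"  ["qv"]
26. n14.depth = 22  [A.fin + 11]
27. n15.pre = 16  [B.depth - 6]
28. n16.sig = -1  [terminal]
29. n15.fin = false  [S.pre > 16]
30. n17.key = "wn"  [terminal]
31. n18.key = "mr"  [terminal]
32. n14.key = true  [S.fin == false]
33. n6.fin = false  [B.key == false]
34. n0.fin = false  [S₀.pre > 24]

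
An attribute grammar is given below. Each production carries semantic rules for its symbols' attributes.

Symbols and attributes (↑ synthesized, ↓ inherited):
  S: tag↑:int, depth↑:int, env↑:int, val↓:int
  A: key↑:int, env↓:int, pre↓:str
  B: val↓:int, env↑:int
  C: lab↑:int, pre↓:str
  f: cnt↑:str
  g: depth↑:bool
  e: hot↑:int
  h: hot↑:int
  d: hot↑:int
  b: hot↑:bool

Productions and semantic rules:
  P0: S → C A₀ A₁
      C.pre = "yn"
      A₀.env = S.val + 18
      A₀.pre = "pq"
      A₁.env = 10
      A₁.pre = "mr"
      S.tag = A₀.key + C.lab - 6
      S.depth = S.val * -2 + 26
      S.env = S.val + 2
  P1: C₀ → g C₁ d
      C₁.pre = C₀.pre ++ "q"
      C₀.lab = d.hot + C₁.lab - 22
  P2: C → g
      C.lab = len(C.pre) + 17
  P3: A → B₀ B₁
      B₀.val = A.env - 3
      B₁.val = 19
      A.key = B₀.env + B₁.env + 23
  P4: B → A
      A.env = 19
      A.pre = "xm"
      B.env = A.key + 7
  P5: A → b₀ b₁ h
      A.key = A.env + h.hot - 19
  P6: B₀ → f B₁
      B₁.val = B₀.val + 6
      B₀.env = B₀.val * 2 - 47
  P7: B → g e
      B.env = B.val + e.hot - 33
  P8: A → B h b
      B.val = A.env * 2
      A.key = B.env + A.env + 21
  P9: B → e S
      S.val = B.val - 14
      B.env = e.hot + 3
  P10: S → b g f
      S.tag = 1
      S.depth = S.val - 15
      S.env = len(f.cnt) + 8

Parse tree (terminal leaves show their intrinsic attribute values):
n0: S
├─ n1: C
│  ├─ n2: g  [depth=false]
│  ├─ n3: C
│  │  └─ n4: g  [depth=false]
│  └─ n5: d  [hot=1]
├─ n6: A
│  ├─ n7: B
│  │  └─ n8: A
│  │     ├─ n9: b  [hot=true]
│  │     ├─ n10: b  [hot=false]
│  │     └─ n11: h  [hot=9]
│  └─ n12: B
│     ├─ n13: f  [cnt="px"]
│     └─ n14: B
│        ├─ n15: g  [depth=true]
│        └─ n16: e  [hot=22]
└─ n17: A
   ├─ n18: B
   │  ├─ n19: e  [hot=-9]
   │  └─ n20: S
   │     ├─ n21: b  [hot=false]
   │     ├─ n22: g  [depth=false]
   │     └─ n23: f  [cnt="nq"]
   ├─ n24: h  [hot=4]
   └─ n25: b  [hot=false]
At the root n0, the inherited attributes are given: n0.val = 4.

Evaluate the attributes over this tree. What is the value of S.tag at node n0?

23

1. n0.val = 4  [given at root]
2. n1.pre = "yn"  ["yn"]
3. n2.depth = false  [terminal]
4. n3.pre = "ynq"  [C₀.pre ++ "q"]
5. n4.depth = false  [terminal]
6. n3.lab = 20  [len(C.pre) + 17]
7. n5.hot = 1  [terminal]
8. n1.lab = -1  [d.hot + C₁.lab - 22]
9. n6.env = 22  [S.val + 18]
10. n6.pre = "pq"  ["pq"]
11. n7.val = 19  [A.env - 3]
12. n8.env = 19  [19]
13. n8.pre = "xm"  ["xm"]
14. n9.hot = true  [terminal]
15. n10.hot = false  [terminal]
16. n11.hot = 9  [terminal]
17. n8.key = 9  [A.env + h.hot - 19]
18. n7.env = 16  [A.key + 7]
19. n12.val = 19  [19]
20. n13.cnt = "px"  [terminal]
21. n14.val = 25  [B₀.val + 6]
22. n15.depth = true  [terminal]
23. n16.hot = 22  [terminal]
24. n14.env = 14  [B.val + e.hot - 33]
25. n12.env = -9  [B₀.val * 2 - 47]
26. n6.key = 30  [B₀.env + B₁.env + 23]
27. n17.env = 10  [10]
28. n17.pre = "mr"  ["mr"]
29. n18.val = 20  [A.env * 2]
30. n19.hot = -9  [terminal]
31. n20.val = 6  [B.val - 14]
32. n21.hot = false  [terminal]
33. n22.depth = false  [terminal]
34. n23.cnt = "nq"  [terminal]
35. n20.tag = 1  [1]
36. n20.depth = -9  [S.val - 15]
37. n20.env = 10  [len(f.cnt) + 8]
38. n18.env = -6  [e.hot + 3]
39. n24.hot = 4  [terminal]
40. n25.hot = false  [terminal]
41. n17.key = 25  [B.env + A.env + 21]
42. n0.tag = 23  [A₀.key + C.lab - 6]
43. n0.depth = 18  [S.val * -2 + 26]
44. n0.env = 6  [S.val + 2]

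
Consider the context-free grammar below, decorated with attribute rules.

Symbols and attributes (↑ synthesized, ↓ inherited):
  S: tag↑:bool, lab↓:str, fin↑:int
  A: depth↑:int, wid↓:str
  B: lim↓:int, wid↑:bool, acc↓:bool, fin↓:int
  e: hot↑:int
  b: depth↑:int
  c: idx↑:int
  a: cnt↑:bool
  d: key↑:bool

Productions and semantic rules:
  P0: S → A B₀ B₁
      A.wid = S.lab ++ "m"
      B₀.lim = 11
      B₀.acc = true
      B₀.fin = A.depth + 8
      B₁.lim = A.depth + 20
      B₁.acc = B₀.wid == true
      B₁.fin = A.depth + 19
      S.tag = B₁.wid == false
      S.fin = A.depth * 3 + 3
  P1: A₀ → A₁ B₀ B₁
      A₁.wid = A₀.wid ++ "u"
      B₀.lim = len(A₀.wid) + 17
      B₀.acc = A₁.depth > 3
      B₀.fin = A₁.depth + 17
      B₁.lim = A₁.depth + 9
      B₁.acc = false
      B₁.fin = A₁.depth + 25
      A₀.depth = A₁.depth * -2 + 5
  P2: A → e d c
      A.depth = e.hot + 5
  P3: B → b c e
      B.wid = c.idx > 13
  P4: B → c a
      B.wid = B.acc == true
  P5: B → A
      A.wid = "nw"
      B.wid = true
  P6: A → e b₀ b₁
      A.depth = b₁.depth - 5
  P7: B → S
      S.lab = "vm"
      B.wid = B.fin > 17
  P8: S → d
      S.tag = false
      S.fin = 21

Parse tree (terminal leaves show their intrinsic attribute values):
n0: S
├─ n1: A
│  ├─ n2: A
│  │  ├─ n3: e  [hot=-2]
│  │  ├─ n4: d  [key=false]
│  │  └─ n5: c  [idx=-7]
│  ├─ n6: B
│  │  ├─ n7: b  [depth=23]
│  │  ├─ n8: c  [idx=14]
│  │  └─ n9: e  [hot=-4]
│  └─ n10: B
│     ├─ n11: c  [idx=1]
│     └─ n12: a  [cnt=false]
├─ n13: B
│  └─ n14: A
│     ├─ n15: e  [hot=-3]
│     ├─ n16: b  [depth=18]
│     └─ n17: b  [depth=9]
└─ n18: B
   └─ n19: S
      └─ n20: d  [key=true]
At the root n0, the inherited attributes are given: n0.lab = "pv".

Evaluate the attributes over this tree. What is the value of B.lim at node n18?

1. n0.lab = "pv"  [given at root]
2. n1.wid = "pvm"  [S.lab ++ "m"]
3. n2.wid = "pvmu"  [A₀.wid ++ "u"]
4. n3.hot = -2  [terminal]
5. n4.key = false  [terminal]
6. n5.idx = -7  [terminal]
7. n2.depth = 3  [e.hot + 5]
8. n6.lim = 20  [len(A₀.wid) + 17]
9. n6.acc = false  [A₁.depth > 3]
10. n6.fin = 20  [A₁.depth + 17]
11. n7.depth = 23  [terminal]
12. n8.idx = 14  [terminal]
13. n9.hot = -4  [terminal]
14. n6.wid = true  [c.idx > 13]
15. n10.lim = 12  [A₁.depth + 9]
16. n10.acc = false  [false]
17. n10.fin = 28  [A₁.depth + 25]
18. n11.idx = 1  [terminal]
19. n12.cnt = false  [terminal]
20. n10.wid = false  [B.acc == true]
21. n1.depth = -1  [A₁.depth * -2 + 5]
22. n13.lim = 11  [11]
23. n13.acc = true  [true]
24. n13.fin = 7  [A.depth + 8]
25. n14.wid = "nw"  ["nw"]
26. n15.hot = -3  [terminal]
27. n16.depth = 18  [terminal]
28. n17.depth = 9  [terminal]
29. n14.depth = 4  [b₁.depth - 5]
30. n13.wid = true  [true]
31. n18.lim = 19  [A.depth + 20]
32. n18.acc = true  [B₀.wid == true]
33. n18.fin = 18  [A.depth + 19]
34. n19.lab = "vm"  ["vm"]
35. n20.key = true  [terminal]
36. n19.tag = false  [false]
37. n19.fin = 21  [21]
38. n18.wid = true  [B.fin > 17]
39. n0.tag = false  [B₁.wid == false]
40. n0.fin = 0  [A.depth * 3 + 3]

19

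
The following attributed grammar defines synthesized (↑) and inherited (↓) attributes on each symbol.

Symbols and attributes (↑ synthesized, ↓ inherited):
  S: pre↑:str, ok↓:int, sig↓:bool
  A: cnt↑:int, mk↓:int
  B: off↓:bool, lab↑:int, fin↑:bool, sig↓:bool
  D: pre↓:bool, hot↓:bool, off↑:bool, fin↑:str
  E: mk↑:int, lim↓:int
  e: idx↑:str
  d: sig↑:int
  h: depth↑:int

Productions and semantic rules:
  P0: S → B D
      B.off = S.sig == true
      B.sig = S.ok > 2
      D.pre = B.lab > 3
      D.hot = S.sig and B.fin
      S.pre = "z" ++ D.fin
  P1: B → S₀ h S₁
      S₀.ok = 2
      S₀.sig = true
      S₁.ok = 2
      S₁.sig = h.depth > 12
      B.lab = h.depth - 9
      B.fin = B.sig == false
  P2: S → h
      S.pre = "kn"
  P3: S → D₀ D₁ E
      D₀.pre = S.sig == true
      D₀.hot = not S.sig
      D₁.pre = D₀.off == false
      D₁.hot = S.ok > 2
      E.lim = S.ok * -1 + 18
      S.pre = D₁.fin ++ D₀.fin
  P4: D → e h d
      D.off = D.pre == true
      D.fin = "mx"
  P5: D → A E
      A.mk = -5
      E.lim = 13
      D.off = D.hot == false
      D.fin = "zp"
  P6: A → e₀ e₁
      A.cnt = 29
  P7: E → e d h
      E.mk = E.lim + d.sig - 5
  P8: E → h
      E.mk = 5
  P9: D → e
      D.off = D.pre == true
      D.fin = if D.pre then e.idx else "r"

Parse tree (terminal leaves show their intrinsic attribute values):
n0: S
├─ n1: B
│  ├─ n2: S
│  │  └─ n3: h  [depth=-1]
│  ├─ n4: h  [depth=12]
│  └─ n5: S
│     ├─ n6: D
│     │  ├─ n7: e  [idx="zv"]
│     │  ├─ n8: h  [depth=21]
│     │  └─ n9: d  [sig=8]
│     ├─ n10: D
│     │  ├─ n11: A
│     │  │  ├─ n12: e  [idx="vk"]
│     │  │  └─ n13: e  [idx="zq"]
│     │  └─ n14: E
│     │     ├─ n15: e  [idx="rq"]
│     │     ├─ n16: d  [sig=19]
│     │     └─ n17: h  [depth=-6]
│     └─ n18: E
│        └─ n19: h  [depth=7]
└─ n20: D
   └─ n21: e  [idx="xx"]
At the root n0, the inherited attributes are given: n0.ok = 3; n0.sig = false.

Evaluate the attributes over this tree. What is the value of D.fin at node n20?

"r"

1. n0.ok = 3  [given at root]
2. n0.sig = false  [given at root]
3. n1.off = false  [S.sig == true]
4. n1.sig = true  [S.ok > 2]
5. n2.ok = 2  [2]
6. n2.sig = true  [true]
7. n3.depth = -1  [terminal]
8. n2.pre = "kn"  ["kn"]
9. n4.depth = 12  [terminal]
10. n5.ok = 2  [2]
11. n5.sig = false  [h.depth > 12]
12. n6.pre = false  [S.sig == true]
13. n6.hot = true  [not S.sig]
14. n7.idx = "zv"  [terminal]
15. n8.depth = 21  [terminal]
16. n9.sig = 8  [terminal]
17. n6.off = false  [D.pre == true]
18. n6.fin = "mx"  ["mx"]
19. n10.pre = true  [D₀.off == false]
20. n10.hot = false  [S.ok > 2]
21. n11.mk = -5  [-5]
22. n12.idx = "vk"  [terminal]
23. n13.idx = "zq"  [terminal]
24. n11.cnt = 29  [29]
25. n14.lim = 13  [13]
26. n15.idx = "rq"  [terminal]
27. n16.sig = 19  [terminal]
28. n17.depth = -6  [terminal]
29. n14.mk = 27  [E.lim + d.sig - 5]
30. n10.off = true  [D.hot == false]
31. n10.fin = "zp"  ["zp"]
32. n18.lim = 16  [S.ok * -1 + 18]
33. n19.depth = 7  [terminal]
34. n18.mk = 5  [5]
35. n5.pre = "zpmx"  [D₁.fin ++ D₀.fin]
36. n1.lab = 3  [h.depth - 9]
37. n1.fin = false  [B.sig == false]
38. n20.pre = false  [B.lab > 3]
39. n20.hot = false  [S.sig and B.fin]
40. n21.idx = "xx"  [terminal]
41. n20.off = false  [D.pre == true]
42. n20.fin = "r"  [if D.pre then e.idx else "r"]
43. n0.pre = "zr"  ["z" ++ D.fin]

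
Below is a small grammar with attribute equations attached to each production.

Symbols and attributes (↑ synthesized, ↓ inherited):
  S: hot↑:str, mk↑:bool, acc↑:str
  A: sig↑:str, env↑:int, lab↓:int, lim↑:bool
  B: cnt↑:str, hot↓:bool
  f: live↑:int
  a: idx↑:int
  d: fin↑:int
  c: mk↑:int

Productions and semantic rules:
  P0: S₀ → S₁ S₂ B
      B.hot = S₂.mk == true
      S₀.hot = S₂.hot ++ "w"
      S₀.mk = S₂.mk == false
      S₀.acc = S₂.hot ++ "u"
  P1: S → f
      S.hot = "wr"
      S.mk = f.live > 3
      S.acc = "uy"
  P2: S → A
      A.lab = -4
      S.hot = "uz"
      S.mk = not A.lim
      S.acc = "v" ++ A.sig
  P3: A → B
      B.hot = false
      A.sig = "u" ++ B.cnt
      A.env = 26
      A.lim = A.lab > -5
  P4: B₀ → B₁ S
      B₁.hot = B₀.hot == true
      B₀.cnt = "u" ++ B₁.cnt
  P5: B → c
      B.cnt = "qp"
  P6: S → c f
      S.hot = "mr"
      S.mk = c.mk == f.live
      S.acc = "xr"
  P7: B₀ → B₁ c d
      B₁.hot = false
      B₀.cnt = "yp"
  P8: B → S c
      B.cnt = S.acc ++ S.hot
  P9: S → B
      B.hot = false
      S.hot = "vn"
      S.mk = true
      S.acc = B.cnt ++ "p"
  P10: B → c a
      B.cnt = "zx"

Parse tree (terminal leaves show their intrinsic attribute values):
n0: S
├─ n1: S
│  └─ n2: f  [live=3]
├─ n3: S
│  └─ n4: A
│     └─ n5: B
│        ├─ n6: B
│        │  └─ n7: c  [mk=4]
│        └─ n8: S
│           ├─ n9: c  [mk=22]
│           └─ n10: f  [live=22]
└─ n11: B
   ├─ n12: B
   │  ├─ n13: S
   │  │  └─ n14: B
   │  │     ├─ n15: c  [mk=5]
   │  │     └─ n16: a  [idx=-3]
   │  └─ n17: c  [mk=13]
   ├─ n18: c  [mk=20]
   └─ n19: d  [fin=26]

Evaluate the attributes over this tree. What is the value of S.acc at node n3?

1. n2.live = 3  [terminal]
2. n1.hot = "wr"  ["wr"]
3. n1.mk = false  [f.live > 3]
4. n1.acc = "uy"  ["uy"]
5. n4.lab = -4  [-4]
6. n5.hot = false  [false]
7. n6.hot = false  [B₀.hot == true]
8. n7.mk = 4  [terminal]
9. n6.cnt = "qp"  ["qp"]
10. n9.mk = 22  [terminal]
11. n10.live = 22  [terminal]
12. n8.hot = "mr"  ["mr"]
13. n8.mk = true  [c.mk == f.live]
14. n8.acc = "xr"  ["xr"]
15. n5.cnt = "uqp"  ["u" ++ B₁.cnt]
16. n4.sig = "uuqp"  ["u" ++ B.cnt]
17. n4.env = 26  [26]
18. n4.lim = true  [A.lab > -5]
19. n3.hot = "uz"  ["uz"]
20. n3.mk = false  [not A.lim]
21. n3.acc = "vuuqp"  ["v" ++ A.sig]
22. n11.hot = false  [S₂.mk == true]
23. n12.hot = false  [false]
24. n14.hot = false  [false]
25. n15.mk = 5  [terminal]
26. n16.idx = -3  [terminal]
27. n14.cnt = "zx"  ["zx"]
28. n13.hot = "vn"  ["vn"]
29. n13.mk = true  [true]
30. n13.acc = "zxp"  [B.cnt ++ "p"]
31. n17.mk = 13  [terminal]
32. n12.cnt = "zxpvn"  [S.acc ++ S.hot]
33. n18.mk = 20  [terminal]
34. n19.fin = 26  [terminal]
35. n11.cnt = "yp"  ["yp"]
36. n0.hot = "uzw"  [S₂.hot ++ "w"]
37. n0.mk = true  [S₂.mk == false]
38. n0.acc = "uzu"  [S₂.hot ++ "u"]

"vuuqp"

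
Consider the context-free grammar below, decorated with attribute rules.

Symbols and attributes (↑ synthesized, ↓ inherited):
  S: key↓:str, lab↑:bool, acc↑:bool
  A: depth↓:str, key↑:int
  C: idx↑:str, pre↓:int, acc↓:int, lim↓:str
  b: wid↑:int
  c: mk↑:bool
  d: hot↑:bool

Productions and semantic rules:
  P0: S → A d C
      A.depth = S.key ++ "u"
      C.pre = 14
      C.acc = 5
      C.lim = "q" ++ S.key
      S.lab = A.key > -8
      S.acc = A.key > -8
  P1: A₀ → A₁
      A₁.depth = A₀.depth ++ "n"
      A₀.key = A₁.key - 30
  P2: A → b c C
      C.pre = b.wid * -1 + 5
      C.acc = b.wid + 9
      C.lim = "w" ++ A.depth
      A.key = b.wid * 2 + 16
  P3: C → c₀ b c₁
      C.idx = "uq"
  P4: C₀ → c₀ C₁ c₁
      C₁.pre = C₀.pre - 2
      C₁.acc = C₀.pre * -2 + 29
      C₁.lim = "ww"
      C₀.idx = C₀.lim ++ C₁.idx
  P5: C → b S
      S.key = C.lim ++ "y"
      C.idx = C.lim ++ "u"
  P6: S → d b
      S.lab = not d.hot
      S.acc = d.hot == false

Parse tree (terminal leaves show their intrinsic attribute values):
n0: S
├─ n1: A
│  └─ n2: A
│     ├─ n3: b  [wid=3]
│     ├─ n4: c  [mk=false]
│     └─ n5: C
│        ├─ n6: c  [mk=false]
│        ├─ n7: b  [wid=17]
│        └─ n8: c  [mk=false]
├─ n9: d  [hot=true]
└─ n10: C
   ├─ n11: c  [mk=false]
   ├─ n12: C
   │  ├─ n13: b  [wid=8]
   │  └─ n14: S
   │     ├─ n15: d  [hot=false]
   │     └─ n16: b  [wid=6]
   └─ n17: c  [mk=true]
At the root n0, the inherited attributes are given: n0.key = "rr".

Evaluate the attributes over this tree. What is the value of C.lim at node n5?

1. n0.key = "rr"  [given at root]
2. n1.depth = "rru"  [S.key ++ "u"]
3. n2.depth = "rrun"  [A₀.depth ++ "n"]
4. n3.wid = 3  [terminal]
5. n4.mk = false  [terminal]
6. n5.pre = 2  [b.wid * -1 + 5]
7. n5.acc = 12  [b.wid + 9]
8. n5.lim = "wrrun"  ["w" ++ A.depth]
9. n6.mk = false  [terminal]
10. n7.wid = 17  [terminal]
11. n8.mk = false  [terminal]
12. n5.idx = "uq"  ["uq"]
13. n2.key = 22  [b.wid * 2 + 16]
14. n1.key = -8  [A₁.key - 30]
15. n9.hot = true  [terminal]
16. n10.pre = 14  [14]
17. n10.acc = 5  [5]
18. n10.lim = "qrr"  ["q" ++ S.key]
19. n11.mk = false  [terminal]
20. n12.pre = 12  [C₀.pre - 2]
21. n12.acc = 1  [C₀.pre * -2 + 29]
22. n12.lim = "ww"  ["ww"]
23. n13.wid = 8  [terminal]
24. n14.key = "wwy"  [C.lim ++ "y"]
25. n15.hot = false  [terminal]
26. n16.wid = 6  [terminal]
27. n14.lab = true  [not d.hot]
28. n14.acc = true  [d.hot == false]
29. n12.idx = "wwu"  [C.lim ++ "u"]
30. n17.mk = true  [terminal]
31. n10.idx = "qrrwwu"  [C₀.lim ++ C₁.idx]
32. n0.lab = false  [A.key > -8]
33. n0.acc = false  [A.key > -8]

"wrrun"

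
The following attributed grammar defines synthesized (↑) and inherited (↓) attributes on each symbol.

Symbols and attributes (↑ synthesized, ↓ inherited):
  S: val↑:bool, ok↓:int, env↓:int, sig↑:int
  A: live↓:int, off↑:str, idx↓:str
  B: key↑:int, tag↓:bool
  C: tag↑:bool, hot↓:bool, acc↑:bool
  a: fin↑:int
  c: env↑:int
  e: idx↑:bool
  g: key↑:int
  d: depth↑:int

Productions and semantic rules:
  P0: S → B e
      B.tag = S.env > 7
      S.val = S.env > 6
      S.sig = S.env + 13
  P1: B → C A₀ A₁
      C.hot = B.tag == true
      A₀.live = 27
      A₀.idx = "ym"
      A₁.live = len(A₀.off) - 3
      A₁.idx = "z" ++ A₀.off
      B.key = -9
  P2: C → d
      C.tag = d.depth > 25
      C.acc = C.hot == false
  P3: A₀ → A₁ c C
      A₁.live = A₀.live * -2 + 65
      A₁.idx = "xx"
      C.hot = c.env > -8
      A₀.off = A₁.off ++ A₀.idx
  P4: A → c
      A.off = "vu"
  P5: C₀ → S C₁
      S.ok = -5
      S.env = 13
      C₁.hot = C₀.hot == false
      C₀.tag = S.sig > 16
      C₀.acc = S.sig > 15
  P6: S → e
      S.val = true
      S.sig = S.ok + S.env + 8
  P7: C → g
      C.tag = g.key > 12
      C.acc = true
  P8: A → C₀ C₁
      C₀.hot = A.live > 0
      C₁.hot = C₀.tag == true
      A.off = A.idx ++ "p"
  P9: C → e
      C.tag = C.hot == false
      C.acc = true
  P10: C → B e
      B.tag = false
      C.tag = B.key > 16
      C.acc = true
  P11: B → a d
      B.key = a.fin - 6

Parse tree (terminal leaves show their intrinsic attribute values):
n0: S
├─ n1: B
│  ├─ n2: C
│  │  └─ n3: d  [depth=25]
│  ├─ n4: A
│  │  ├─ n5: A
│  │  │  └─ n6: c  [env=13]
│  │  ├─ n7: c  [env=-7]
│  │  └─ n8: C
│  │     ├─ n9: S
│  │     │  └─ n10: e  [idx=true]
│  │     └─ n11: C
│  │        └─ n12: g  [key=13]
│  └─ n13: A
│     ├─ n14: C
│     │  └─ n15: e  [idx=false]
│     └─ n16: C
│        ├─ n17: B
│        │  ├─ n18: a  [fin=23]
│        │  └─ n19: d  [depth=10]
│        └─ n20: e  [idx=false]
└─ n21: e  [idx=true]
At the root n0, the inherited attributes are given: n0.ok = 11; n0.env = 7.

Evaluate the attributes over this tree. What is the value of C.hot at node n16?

false

1. n0.ok = 11  [given at root]
2. n0.env = 7  [given at root]
3. n1.tag = false  [S.env > 7]
4. n2.hot = false  [B.tag == true]
5. n3.depth = 25  [terminal]
6. n2.tag = false  [d.depth > 25]
7. n2.acc = true  [C.hot == false]
8. n4.live = 27  [27]
9. n4.idx = "ym"  ["ym"]
10. n5.live = 11  [A₀.live * -2 + 65]
11. n5.idx = "xx"  ["xx"]
12. n6.env = 13  [terminal]
13. n5.off = "vu"  ["vu"]
14. n7.env = -7  [terminal]
15. n8.hot = true  [c.env > -8]
16. n9.ok = -5  [-5]
17. n9.env = 13  [13]
18. n10.idx = true  [terminal]
19. n9.val = true  [true]
20. n9.sig = 16  [S.ok + S.env + 8]
21. n11.hot = false  [C₀.hot == false]
22. n12.key = 13  [terminal]
23. n11.tag = true  [g.key > 12]
24. n11.acc = true  [true]
25. n8.tag = false  [S.sig > 16]
26. n8.acc = true  [S.sig > 15]
27. n4.off = "vuym"  [A₁.off ++ A₀.idx]
28. n13.live = 1  [len(A₀.off) - 3]
29. n13.idx = "zvuym"  ["z" ++ A₀.off]
30. n14.hot = true  [A.live > 0]
31. n15.idx = false  [terminal]
32. n14.tag = false  [C.hot == false]
33. n14.acc = true  [true]
34. n16.hot = false  [C₀.tag == true]
35. n17.tag = false  [false]
36. n18.fin = 23  [terminal]
37. n19.depth = 10  [terminal]
38. n17.key = 17  [a.fin - 6]
39. n20.idx = false  [terminal]
40. n16.tag = true  [B.key > 16]
41. n16.acc = true  [true]
42. n13.off = "zvuymp"  [A.idx ++ "p"]
43. n1.key = -9  [-9]
44. n21.idx = true  [terminal]
45. n0.val = true  [S.env > 6]
46. n0.sig = 20  [S.env + 13]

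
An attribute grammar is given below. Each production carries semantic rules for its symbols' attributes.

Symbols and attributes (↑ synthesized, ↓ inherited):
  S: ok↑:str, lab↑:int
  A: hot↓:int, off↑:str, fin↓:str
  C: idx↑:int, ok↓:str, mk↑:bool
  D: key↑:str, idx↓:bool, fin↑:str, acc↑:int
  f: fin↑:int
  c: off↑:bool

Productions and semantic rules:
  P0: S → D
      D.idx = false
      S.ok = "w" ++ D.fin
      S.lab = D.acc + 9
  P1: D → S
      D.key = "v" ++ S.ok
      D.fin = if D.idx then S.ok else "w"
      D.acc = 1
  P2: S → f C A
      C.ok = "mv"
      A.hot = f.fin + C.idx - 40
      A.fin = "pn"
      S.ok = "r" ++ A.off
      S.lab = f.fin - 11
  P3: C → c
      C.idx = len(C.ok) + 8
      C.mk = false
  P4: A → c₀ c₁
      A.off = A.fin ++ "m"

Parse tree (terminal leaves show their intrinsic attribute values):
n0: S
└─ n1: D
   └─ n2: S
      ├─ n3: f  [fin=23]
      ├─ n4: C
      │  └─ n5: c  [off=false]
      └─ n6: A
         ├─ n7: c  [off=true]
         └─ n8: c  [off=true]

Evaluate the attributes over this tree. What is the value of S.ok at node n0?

1. n1.idx = false  [false]
2. n3.fin = 23  [terminal]
3. n4.ok = "mv"  ["mv"]
4. n5.off = false  [terminal]
5. n4.idx = 10  [len(C.ok) + 8]
6. n4.mk = false  [false]
7. n6.hot = -7  [f.fin + C.idx - 40]
8. n6.fin = "pn"  ["pn"]
9. n7.off = true  [terminal]
10. n8.off = true  [terminal]
11. n6.off = "pnm"  [A.fin ++ "m"]
12. n2.ok = "rpnm"  ["r" ++ A.off]
13. n2.lab = 12  [f.fin - 11]
14. n1.key = "vrpnm"  ["v" ++ S.ok]
15. n1.fin = "w"  [if D.idx then S.ok else "w"]
16. n1.acc = 1  [1]
17. n0.ok = "ww"  ["w" ++ D.fin]
18. n0.lab = 10  [D.acc + 9]

"ww"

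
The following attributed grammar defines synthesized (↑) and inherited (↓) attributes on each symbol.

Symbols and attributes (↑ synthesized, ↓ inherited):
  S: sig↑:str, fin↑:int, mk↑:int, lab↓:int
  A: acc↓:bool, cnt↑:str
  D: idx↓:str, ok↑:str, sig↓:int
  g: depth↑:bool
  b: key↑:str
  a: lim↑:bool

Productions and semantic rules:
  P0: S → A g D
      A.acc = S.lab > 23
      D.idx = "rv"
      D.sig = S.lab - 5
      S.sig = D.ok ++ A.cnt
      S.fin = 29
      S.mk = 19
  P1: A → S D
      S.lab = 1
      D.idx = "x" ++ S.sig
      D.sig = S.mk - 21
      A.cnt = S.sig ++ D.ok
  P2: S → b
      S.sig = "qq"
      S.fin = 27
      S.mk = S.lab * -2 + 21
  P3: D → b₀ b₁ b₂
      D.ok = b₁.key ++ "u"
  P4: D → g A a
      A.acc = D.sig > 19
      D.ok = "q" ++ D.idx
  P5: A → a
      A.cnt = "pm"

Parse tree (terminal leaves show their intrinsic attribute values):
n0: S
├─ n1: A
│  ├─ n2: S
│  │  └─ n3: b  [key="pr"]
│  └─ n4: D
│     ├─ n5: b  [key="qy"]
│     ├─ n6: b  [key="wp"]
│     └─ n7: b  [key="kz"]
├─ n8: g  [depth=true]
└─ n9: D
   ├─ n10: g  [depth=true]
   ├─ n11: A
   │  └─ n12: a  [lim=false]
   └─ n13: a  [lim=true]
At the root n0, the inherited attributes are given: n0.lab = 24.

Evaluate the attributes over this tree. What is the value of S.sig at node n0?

1. n0.lab = 24  [given at root]
2. n1.acc = true  [S.lab > 23]
3. n2.lab = 1  [1]
4. n3.key = "pr"  [terminal]
5. n2.sig = "qq"  ["qq"]
6. n2.fin = 27  [27]
7. n2.mk = 19  [S.lab * -2 + 21]
8. n4.idx = "xqq"  ["x" ++ S.sig]
9. n4.sig = -2  [S.mk - 21]
10. n5.key = "qy"  [terminal]
11. n6.key = "wp"  [terminal]
12. n7.key = "kz"  [terminal]
13. n4.ok = "wpu"  [b₁.key ++ "u"]
14. n1.cnt = "qqwpu"  [S.sig ++ D.ok]
15. n8.depth = true  [terminal]
16. n9.idx = "rv"  ["rv"]
17. n9.sig = 19  [S.lab - 5]
18. n10.depth = true  [terminal]
19. n11.acc = false  [D.sig > 19]
20. n12.lim = false  [terminal]
21. n11.cnt = "pm"  ["pm"]
22. n13.lim = true  [terminal]
23. n9.ok = "qrv"  ["q" ++ D.idx]
24. n0.sig = "qrvqqwpu"  [D.ok ++ A.cnt]
25. n0.fin = 29  [29]
26. n0.mk = 19  [19]

"qrvqqwpu"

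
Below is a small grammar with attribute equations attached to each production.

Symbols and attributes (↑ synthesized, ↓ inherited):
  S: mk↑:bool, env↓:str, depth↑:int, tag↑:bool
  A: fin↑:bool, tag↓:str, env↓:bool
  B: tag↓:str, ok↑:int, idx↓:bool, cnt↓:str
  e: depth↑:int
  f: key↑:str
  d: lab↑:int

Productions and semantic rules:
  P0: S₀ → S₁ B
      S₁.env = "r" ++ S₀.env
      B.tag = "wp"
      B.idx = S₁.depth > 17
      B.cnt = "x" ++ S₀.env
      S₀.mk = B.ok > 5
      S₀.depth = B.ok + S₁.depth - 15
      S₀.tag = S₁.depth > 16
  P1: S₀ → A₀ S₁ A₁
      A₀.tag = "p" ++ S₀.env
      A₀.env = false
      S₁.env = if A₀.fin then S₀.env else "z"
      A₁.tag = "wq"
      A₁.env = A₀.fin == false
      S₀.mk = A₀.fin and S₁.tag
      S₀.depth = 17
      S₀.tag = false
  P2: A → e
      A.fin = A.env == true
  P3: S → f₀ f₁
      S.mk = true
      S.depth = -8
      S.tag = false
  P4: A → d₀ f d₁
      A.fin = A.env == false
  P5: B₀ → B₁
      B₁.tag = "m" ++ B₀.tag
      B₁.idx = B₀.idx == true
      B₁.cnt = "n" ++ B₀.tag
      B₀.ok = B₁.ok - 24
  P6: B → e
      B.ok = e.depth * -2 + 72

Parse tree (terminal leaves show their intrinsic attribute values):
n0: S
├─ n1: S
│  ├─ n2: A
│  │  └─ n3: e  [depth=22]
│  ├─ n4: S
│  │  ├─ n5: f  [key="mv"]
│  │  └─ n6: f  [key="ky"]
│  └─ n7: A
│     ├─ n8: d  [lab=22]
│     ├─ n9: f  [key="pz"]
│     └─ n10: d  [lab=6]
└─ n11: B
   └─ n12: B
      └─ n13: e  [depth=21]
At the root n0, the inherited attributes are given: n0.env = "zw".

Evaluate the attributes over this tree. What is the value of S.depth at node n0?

1. n0.env = "zw"  [given at root]
2. n1.env = "rzw"  ["r" ++ S₀.env]
3. n2.tag = "przw"  ["p" ++ S₀.env]
4. n2.env = false  [false]
5. n3.depth = 22  [terminal]
6. n2.fin = false  [A.env == true]
7. n4.env = "z"  [if A₀.fin then S₀.env else "z"]
8. n5.key = "mv"  [terminal]
9. n6.key = "ky"  [terminal]
10. n4.mk = true  [true]
11. n4.depth = -8  [-8]
12. n4.tag = false  [false]
13. n7.tag = "wq"  ["wq"]
14. n7.env = true  [A₀.fin == false]
15. n8.lab = 22  [terminal]
16. n9.key = "pz"  [terminal]
17. n10.lab = 6  [terminal]
18. n7.fin = false  [A.env == false]
19. n1.mk = false  [A₀.fin and S₁.tag]
20. n1.depth = 17  [17]
21. n1.tag = false  [false]
22. n11.tag = "wp"  ["wp"]
23. n11.idx = false  [S₁.depth > 17]
24. n11.cnt = "xzw"  ["x" ++ S₀.env]
25. n12.tag = "mwp"  ["m" ++ B₀.tag]
26. n12.idx = false  [B₀.idx == true]
27. n12.cnt = "nwp"  ["n" ++ B₀.tag]
28. n13.depth = 21  [terminal]
29. n12.ok = 30  [e.depth * -2 + 72]
30. n11.ok = 6  [B₁.ok - 24]
31. n0.mk = true  [B.ok > 5]
32. n0.depth = 8  [B.ok + S₁.depth - 15]
33. n0.tag = true  [S₁.depth > 16]

8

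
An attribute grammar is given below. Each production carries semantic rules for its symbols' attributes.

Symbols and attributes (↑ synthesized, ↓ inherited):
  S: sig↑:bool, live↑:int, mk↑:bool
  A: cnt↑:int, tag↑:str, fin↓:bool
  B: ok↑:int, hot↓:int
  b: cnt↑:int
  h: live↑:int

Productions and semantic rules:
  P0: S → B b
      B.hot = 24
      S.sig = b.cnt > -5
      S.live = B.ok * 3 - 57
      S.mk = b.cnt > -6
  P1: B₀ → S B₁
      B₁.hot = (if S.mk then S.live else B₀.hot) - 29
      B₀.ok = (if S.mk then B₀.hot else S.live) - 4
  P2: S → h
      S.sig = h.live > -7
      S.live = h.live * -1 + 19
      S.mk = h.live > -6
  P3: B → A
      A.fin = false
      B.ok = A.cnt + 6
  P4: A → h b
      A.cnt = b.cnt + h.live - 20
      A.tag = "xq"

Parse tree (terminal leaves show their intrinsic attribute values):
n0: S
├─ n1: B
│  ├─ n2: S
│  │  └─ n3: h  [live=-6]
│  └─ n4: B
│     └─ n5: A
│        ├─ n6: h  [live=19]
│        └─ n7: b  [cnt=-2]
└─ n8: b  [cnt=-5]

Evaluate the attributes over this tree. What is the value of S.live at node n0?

6

1. n1.hot = 24  [24]
2. n3.live = -6  [terminal]
3. n2.sig = true  [h.live > -7]
4. n2.live = 25  [h.live * -1 + 19]
5. n2.mk = false  [h.live > -6]
6. n4.hot = -5  [(if S.mk then S.live else B₀.hot) - 29]
7. n5.fin = false  [false]
8. n6.live = 19  [terminal]
9. n7.cnt = -2  [terminal]
10. n5.cnt = -3  [b.cnt + h.live - 20]
11. n5.tag = "xq"  ["xq"]
12. n4.ok = 3  [A.cnt + 6]
13. n1.ok = 21  [(if S.mk then B₀.hot else S.live) - 4]
14. n8.cnt = -5  [terminal]
15. n0.sig = false  [b.cnt > -5]
16. n0.live = 6  [B.ok * 3 - 57]
17. n0.mk = true  [b.cnt > -6]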